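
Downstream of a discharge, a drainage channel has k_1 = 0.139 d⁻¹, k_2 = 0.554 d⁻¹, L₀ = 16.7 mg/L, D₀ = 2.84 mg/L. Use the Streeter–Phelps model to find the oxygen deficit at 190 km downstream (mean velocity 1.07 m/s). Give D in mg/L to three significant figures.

D ≈ 3.32 mg/L

Travel time t = x/v = 190 km / (1.07 m/s) = 190000 m / 1.07 m/s = 177600 s = 2.055 d.
k_1 L₀/(k_2−k_1) = 0.139×16.7/(0.554−0.139) = 2.321/0.4150 = 5.593 mg/L.
e^(−k_1 t) = e^(−0.139×2.055) = 0.7515; e^(−k_2 t) = e^(−0.554×2.055) = 0.3203.
D = 5.593 × (0.7515 − 0.3203) + 2.84 × 0.3203 = 2.412 + 0.9096 = 3.322 mg/L.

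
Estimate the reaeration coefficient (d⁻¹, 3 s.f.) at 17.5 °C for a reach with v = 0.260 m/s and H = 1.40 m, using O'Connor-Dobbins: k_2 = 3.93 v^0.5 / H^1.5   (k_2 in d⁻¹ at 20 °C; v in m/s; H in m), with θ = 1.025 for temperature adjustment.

k_2(20) = 3.93 × 0.260^0.5 / 1.40^1.5 = 3.93 × 0.5099 / 1.657 = 1.210 d⁻¹.
k_2(17.5) = 1.210 × 1.025^(17.5−20) = 1.210 × 0.9401 = 1.137 d⁻¹.

k_2 ≈ 1.14 d⁻¹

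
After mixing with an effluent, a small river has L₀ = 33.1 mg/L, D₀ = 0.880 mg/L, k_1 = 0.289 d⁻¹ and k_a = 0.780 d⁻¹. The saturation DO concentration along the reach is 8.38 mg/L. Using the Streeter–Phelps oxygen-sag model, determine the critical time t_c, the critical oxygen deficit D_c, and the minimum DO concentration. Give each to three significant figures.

t_c ≈ 1.93 d; D_c ≈ 7.02 mg/L; min DO ≈ 1.36 mg/L

t_c = [1/(k_a−k_1)] ln[(k_a/k_1)(1 − D₀(k_a−k_1)/(k_1 L₀))]
= [1/(0.780−0.289)] ln[(0.780/0.289)(1 − 0.880×0.4910/(0.289×33.1))]
= (1/0.4910) ln[2.699 × 0.9548] = 2.037 × ln(2.577) = 2.037 × 0.9466 = 1.928 d.
L(t_c) = L₀ e^(−k_1 t_c) = 33.1 × 0.5728 = 18.96 mg/L, and at the critical point k_a D_c = k_1 L, so D_c = (0.289/0.780) × 18.96 = 7.025 mg/L.
Minimum DO = C_s − D_c = 8.38 − 7.025 = 1.355 mg/L.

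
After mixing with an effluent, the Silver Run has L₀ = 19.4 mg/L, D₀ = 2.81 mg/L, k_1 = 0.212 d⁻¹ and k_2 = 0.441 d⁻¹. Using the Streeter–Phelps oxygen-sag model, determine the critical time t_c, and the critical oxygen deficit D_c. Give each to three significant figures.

t_c ≈ 2.46 d; D_c ≈ 5.54 mg/L

At the critical point dD/dt = 0, so k_1 L₀ e^(−k_1 t) = k_2 D. Substituting D(t) from the Streeter–Phelps equation and solving for t gives
t_c = ln[(k_2/k_1)(1 − D₀(k_2−k_1)/(k_1 L₀))] / (k_2−k_1).
Here k_2−k_1 = 0.2290 d⁻¹ and 1 − D₀(k_2−k_1)/(k_1 L₀) = 1 − 2.81×0.2290/(0.212×19.4) = 0.8435, so
t_c = ln(2.080 × 0.8435) / 0.2290 = 0.5623 / 0.2290 = 2.456 d.
L(t_c) = L₀ e^(−k_1 t_c) = 19.4 × 0.5942 = 11.53 mg/L, and at the critical point k_2 D_c = k_1 L, so D_c = (0.212/0.441) × 11.53 = 5.541 mg/L.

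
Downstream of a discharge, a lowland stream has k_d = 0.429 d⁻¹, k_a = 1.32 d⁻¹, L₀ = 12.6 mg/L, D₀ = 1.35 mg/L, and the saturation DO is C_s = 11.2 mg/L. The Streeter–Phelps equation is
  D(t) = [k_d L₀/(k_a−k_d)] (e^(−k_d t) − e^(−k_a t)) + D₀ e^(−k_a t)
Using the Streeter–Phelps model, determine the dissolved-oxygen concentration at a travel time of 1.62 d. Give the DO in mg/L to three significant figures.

DO ≈ 8.73 mg/L

k_d L₀/(k_a−k_d) = 0.429×12.6/(1.32−0.429) = 5.405/0.8910 = 6.067 mg/L.
e^(−k_d t) = e^(−0.429×1.620) = 0.4991; e^(−k_a t) = e^(−1.32×1.620) = 0.1178.
D = 6.067 × (0.4991 − 0.1178) + 1.35 × 0.1178 = 2.313 + 0.1591 = 2.472 mg/L.
DO = C_s − D = 11.2 − 2.472 = 8.728 mg/L.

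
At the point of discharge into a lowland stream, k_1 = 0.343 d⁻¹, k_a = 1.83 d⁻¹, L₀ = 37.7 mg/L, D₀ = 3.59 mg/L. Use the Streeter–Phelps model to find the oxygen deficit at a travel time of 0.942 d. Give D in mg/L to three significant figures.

D ≈ 5.38 mg/L

k_1 L₀/(k_a−k_1) = 0.343×37.7/(1.83−0.343) = 12.93/1.487 = 8.696 mg/L.
e^(−k_1 t) = e^(−0.343×0.9420) = 0.7239; e^(−k_a t) = e^(−1.83×0.9420) = 0.1784.
D = 8.696 × (0.7239 − 0.1784) + 3.59 × 0.1784 = 4.744 + 0.6404 = 5.384 mg/L.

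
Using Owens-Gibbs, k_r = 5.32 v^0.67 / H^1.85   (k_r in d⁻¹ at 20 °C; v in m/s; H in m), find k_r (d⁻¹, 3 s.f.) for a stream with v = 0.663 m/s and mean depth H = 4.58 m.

k_r ≈ 0.242 d⁻¹

k_r = 5.32 × 0.663^0.67 / 4.58^1.85 = 5.32 × 0.7593 / 16.70 = 0.2419 d⁻¹.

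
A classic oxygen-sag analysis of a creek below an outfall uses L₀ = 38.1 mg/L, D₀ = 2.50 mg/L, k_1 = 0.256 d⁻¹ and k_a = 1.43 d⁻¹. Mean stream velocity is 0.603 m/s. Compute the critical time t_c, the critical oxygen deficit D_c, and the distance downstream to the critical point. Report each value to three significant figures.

At the critical point dD/dt = 0, so k_1 L₀ e^(−k_1 t) = k_a D. Substituting D(t) from the Streeter–Phelps equation and solving for t gives
t_c = ln[(k_a/k_1)(1 − D₀(k_a−k_1)/(k_1 L₀))] / (k_a−k_1).
Here k_a−k_1 = 1.174 d⁻¹ and 1 − D₀(k_a−k_1)/(k_1 L₀) = 1 − 2.50×1.174/(0.256×38.1) = 0.6991, so
t_c = ln(5.586 × 0.6991) / 1.174 = 1.362 / 1.174 = 1.160 d.
D_c = (k_1/k_a) L₀ e^(−k_1 t_c) = (0.256/1.43) × 38.1 × e^(−0.256×1.160) = 0.1790 × 38.1 × 0.7430 = 5.068 mg/L.
x_c = v t_c = 0.603 m/s × 1.160 d × 86400 s/d = 60450 m ≈ 60.5 km.

t_c ≈ 1.16 d; D_c ≈ 5.07 mg/L; x_c ≈ 60.5 km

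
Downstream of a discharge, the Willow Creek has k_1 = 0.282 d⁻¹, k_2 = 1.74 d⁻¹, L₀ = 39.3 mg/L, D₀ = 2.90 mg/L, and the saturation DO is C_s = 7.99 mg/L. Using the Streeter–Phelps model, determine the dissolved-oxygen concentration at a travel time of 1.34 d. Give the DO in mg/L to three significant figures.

DO ≈ 3.24 mg/L

k_1 L₀/(k_2−k_1) = 0.282×39.3/(1.74−0.282) = 11.08/1.458 = 7.601 mg/L.
e^(−k_1 t) = e^(−0.282×1.340) = 0.6853; e^(−k_2 t) = e^(−1.74×1.340) = 0.09714.
D = 7.601 × (0.6853 − 0.09714) + 2.90 × 0.09714 = 4.471 + 0.2817 = 4.753 mg/L.
DO = C_s − D = 7.99 − 4.753 = 3.237 mg/L.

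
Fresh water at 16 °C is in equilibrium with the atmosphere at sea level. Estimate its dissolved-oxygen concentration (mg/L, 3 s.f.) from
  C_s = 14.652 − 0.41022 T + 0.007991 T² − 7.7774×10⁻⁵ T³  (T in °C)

C_s ≈ 9.82 mg/L

C_s = 14.652 − 0.41022×16 + 0.007991×16² − 7.7774×10⁻⁵×16³ = 9.816 mg/L.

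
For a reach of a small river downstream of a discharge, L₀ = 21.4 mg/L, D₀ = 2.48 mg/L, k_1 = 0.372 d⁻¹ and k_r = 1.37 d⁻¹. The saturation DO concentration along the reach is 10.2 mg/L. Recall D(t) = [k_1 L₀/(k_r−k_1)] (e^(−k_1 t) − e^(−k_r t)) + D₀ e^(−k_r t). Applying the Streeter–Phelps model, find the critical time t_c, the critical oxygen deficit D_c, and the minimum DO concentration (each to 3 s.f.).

t_c ≈ 0.933 d; D_c ≈ 4.11 mg/L; min DO ≈ 6.09 mg/L

With k_r/k_1 = 3.683 and 1 − D₀(k_r−k_1)/(k_1 L₀) = 0.6891,
t_c = ln(3.683 × 0.6891) / (1.37 − 0.372) = ln(2.538) / 0.9980 = 0.9313/0.9980 = 0.9332 d.
L(t_c) = L₀ e^(−k_1 t_c) = 21.4 × 0.7067 = 15.12 mg/L, and at the critical point k_r D_c = k_1 L, so D_c = (0.372/1.37) × 15.12 = 4.107 mg/L.
Minimum DO = C_s − D_c = 10.2 − 4.107 = 6.093 mg/L.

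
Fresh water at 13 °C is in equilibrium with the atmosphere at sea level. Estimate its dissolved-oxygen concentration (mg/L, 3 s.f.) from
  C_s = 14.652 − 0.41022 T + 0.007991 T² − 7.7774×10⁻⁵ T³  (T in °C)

C_s ≈ 10.5 mg/L

C_s = 14.652 − 0.41022×13 + 0.007991×13² − 7.7774×10⁻⁵×13³ = 10.50 mg/L.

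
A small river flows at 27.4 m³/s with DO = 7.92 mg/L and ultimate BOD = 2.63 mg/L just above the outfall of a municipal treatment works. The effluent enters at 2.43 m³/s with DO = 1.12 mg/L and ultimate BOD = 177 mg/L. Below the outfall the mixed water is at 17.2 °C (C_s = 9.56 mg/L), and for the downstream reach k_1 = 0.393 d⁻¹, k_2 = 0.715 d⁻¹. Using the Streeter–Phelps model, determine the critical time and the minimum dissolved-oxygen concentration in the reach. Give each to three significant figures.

Mixed DO = (27.4×7.92 + 2.43×1.12)/(27.4+2.43) = 219.7/29.83 = 7.366 mg/L.
Mixed L₀ = (27.4×2.63 + 2.43×177)/(29.83) = 502.2/29.83 = 16.83 mg/L.
Initial deficit D₀ = C_s − DO₀ = 9.56 − 7.366 = 2.194 mg/L.
t_c = (1/0.3220) ln[(0.715/0.393)(1 − 2.194×0.3220/(0.393×16.83))] = 3.106 × ln(1.625) = 1.508 d.
D_c = (0.393/0.715) × 16.83 × e^(−0.393×1.508) = 0.5497 × 16.83 × 0.5529 = 5.116 mg/L.
Minimum DO = 9.56 − 5.116 = 4.444 mg/L.

t_c ≈ 1.51 d; minimum DO ≈ 4.44 mg/L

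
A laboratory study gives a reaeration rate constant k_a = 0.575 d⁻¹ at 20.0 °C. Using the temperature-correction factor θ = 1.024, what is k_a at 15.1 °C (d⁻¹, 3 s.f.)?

k_a(T₂) = k_a(T₁) · θ^(T₂−T₁) = 0.575 × 1.024^(15.1−20.0)
= 0.575 × 1.024^-4.90 = 0.575 × 0.8903 = 0.5119 d⁻¹.

k_a ≈ 0.512 d⁻¹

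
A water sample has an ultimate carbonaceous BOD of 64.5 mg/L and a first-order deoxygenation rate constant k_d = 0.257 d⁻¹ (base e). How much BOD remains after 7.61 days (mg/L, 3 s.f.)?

L ≈ 9.12 mg/L

L_t = L₀ e^(−k_d t) = 64.5 × e^(−0.257×7.61) = 64.5 × 0.1415 = 9.124 mg/L.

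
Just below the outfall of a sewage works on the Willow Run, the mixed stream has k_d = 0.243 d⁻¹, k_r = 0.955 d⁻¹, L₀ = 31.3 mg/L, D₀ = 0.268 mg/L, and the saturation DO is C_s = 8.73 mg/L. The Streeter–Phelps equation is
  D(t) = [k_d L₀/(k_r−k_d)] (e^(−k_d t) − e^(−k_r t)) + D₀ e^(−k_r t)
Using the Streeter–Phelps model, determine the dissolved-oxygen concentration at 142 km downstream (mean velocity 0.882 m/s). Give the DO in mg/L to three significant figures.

Travel time t = x/v = 142 km / (0.882 m/s) = 142000 m / 0.882 m/s = 161000 s = 1.863 d.
k_d L₀/(k_r−k_d) = 0.243×31.3/(0.955−0.243) = 7.606/0.7120 = 10.68 mg/L.
e^(−k_d t) = e^(−0.243×1.863) = 0.6358; e^(−k_r t) = e^(−0.955×1.863) = 0.1687.
D = 10.68 × (0.6358 − 0.1687) + 0.268 × 0.1687 = 4.990 + 0.04522 = 5.035 mg/L.
DO = C_s − D = 8.73 − 5.035 = 3.695 mg/L.

DO ≈ 3.69 mg/L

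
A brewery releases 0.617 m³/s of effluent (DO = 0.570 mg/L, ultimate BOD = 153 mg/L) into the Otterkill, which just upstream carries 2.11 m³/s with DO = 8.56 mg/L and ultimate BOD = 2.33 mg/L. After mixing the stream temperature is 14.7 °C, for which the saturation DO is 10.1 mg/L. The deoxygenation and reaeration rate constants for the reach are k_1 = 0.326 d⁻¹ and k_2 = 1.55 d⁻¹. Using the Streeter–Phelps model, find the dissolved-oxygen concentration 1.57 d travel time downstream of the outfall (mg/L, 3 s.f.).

DO ≈ 4.84 mg/L

Mixed DO = (2.11×8.56 + 0.617×0.570)/(2.11+0.617) = 18.41/2.727 = 6.752 mg/L.
Mixed L₀ = (2.11×2.33 + 0.617×153)/(2.727) = 99.32/2.727 = 36.42 mg/L.
Initial deficit D₀ = C_s − DO₀ = 10.1 − 6.752 = 3.348 mg/L.
D(1.57) = [0.326×36.42/(1.55−0.326)](e^(−0.326×1.57) − e^(−1.55×1.57)) + 3.348 e^(−1.55×1.57)
= 9.700 × (0.5994 − 0.08773) + 3.348 × 0.08773 = 5.257 mg/L.
DO = 10.1 − 5.257 = 4.843 mg/L.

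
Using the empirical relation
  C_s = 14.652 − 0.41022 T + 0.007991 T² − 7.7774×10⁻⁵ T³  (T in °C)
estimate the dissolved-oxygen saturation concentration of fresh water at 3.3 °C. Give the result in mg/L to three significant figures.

C_s = 14.652 − 0.41022×3.3 + 0.007991×3.3² − 7.7774×10⁻⁵×3.3³ = 13.38 mg/L.

C_s ≈ 13.4 mg/L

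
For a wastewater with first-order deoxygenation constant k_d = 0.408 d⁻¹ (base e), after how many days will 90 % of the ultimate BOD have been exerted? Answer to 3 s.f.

y/L₀ = 1 − e^(−k_d t) = 0.90 ⇒ e^(−k_d t) = 0.100
t = −ln(0.100) / 0.408 = 2.303 / 0.408 = 5.644 d.

t ≈ 5.64 d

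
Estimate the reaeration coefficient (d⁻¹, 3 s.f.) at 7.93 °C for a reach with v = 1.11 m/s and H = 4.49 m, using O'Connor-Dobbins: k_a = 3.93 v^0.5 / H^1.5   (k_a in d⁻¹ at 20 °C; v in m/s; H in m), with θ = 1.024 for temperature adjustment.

k_a ≈ 0.327 d⁻¹

k_a(20) = 3.93 × 1.11^0.5 / 4.49^1.5 = 3.93 × 1.054 / 9.514 = 0.4352 d⁻¹.
k_a(7.93) = 0.4352 × 1.024^(7.93−20) = 0.4352 × 0.7511 = 0.3269 d⁻¹.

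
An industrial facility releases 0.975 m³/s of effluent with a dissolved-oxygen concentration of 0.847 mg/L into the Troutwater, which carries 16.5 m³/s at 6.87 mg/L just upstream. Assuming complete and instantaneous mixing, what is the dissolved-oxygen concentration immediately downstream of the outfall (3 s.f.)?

6.53 mg/L

Flow-weighted mixing: C = (Q_r C_r + Q_w C_w)/(Q_r + Q_w)
= (16.5×6.87 + 0.975×0.847)/(16.5 + 0.975) = 114.2/17.48 = 6.534 mg/L.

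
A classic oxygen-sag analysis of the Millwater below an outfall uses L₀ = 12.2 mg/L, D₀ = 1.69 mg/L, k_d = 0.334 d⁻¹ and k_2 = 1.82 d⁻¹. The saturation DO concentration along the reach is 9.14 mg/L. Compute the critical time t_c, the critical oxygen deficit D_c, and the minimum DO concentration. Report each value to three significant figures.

t_c ≈ 0.496 d; D_c ≈ 1.90 mg/L; min DO ≈ 7.24 mg/L

With k_2/k_d = 5.449 and 1 − D₀(k_2−k_d)/(k_d L₀) = 0.3837,
t_c = ln(5.449 × 0.3837) / (1.82 − 0.334) = ln(2.091) / 1.486 = 0.7375/1.486 = 0.4963 d.
D_c = (k_d/k_2) L₀ e^(−k_d t_c) = (0.334/1.82) × 12.2 × e^(−0.334×0.4963) = 0.1835 × 12.2 × 0.8472 = 1.897 mg/L.
Minimum DO = C_s − D_c = 9.14 − 1.897 = 7.243 mg/L.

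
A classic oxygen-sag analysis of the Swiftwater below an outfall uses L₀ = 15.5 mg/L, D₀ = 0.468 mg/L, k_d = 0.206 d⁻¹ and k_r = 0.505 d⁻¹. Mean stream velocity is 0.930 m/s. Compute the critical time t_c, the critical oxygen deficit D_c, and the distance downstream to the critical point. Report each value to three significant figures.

t_c ≈ 2.85 d; D_c ≈ 3.52 mg/L; x_c ≈ 229 km

t_c = [1/(k_r−k_d)] ln[(k_r/k_d)(1 − D₀(k_r−k_d)/(k_d L₀))]
= [1/(0.505−0.206)] ln[(0.505/0.206)(1 − 0.468×0.2990/(0.206×15.5))]
= (1/0.2990) ln[2.451 × 0.9562] = 3.344 × ln(2.344) = 3.344 × 0.8519 = 2.849 d.
L(t_c) = L₀ e^(−k_d t_c) = 15.5 × 0.5560 = 8.619 mg/L, and at the critical point k_r D_c = k_d L, so D_c = (0.206/0.505) × 8.619 = 3.516 mg/L.
x_c = v t_c = 0.930 m/s × 2.849 d × 86400 s/d = 228900 m ≈ 229 km.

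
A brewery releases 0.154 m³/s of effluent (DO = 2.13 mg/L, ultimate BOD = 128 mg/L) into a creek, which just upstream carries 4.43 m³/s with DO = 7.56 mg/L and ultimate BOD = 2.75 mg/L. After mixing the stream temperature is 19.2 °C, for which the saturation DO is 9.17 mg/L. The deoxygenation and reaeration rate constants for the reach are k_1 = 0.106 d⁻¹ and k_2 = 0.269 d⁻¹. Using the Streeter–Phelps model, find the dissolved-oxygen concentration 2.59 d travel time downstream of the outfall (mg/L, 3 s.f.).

Mixed DO = (4.43×7.56 + 0.154×2.13)/(4.43+0.154) = 33.82/4.584 = 7.378 mg/L.
Mixed L₀ = (4.43×2.75 + 0.154×128)/(4.584) = 31.89/4.584 = 6.958 mg/L.
Initial deficit D₀ = C_s − DO₀ = 9.17 − 7.378 = 1.792 mg/L.
D(2.59) = [0.106×6.958/(0.269−0.106)](e^(−0.106×2.59) − e^(−0.269×2.59)) + 1.792 e^(−0.269×2.59)
= 4.525 × (0.7599 − 0.4982) + 1.792 × 0.4982 = 2.077 mg/L.
DO = 9.17 − 2.077 = 7.093 mg/L.

DO ≈ 7.09 mg/L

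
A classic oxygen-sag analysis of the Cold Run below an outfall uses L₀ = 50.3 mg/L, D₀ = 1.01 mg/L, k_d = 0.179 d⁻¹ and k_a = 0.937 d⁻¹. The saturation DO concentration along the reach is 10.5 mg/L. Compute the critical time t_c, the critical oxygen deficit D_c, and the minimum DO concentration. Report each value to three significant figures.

With k_a/k_d = 5.235 and 1 − D₀(k_a−k_d)/(k_d L₀) = 0.9150,
t_c = ln(5.235 × 0.9150) / (0.937 − 0.179) = ln(4.790) / 0.7580 = 1.566/0.7580 = 2.067 d.
D_c = (k_d/k_a) L₀ e^(−k_d t_c) = (0.179/0.937) × 50.3 × e^(−0.179×2.067) = 0.1910 × 50.3 × 0.6908 = 6.638 mg/L.
Minimum DO = C_s − D_c = 10.5 − 6.638 = 3.862 mg/L.

t_c ≈ 2.07 d; D_c ≈ 6.64 mg/L; min DO ≈ 3.86 mg/L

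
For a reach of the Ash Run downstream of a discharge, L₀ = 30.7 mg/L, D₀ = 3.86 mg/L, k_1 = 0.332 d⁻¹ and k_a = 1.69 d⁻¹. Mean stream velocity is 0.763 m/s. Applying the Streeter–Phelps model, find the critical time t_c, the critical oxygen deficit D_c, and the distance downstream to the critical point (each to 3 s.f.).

t_c ≈ 0.667 d; D_c ≈ 4.83 mg/L; x_c ≈ 43.9 km

At the critical point dD/dt = 0, so k_1 L₀ e^(−k_1 t) = k_a D. Substituting D(t) from the Streeter–Phelps equation and solving for t gives
t_c = ln[(k_a/k_1)(1 − D₀(k_a−k_1)/(k_1 L₀))] / (k_a−k_1).
Here k_a−k_1 = 1.358 d⁻¹ and 1 − D₀(k_a−k_1)/(k_1 L₀) = 1 − 3.86×1.358/(0.332×30.7) = 0.4857, so
t_c = ln(5.090 × 0.4857) / 1.358 = 0.9052 / 1.358 = 0.6666 d.
L(t_c) = L₀ e^(−k_1 t_c) = 30.7 × 0.8015 = 24.61 mg/L, and at the critical point k_a D_c = k_1 L, so D_c = (0.332/1.69) × 24.61 = 4.834 mg/L.
x_c = v t_c = 0.763 m/s × 0.6666 d × 86400 s/d = 43940 m ≈ 43.9 km.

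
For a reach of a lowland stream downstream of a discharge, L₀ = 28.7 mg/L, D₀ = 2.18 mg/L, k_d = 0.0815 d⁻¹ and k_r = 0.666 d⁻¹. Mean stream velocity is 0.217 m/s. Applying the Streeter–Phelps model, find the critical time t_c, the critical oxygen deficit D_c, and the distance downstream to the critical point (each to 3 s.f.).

t_c = [1/(k_r−k_d)] ln[(k_r/k_d)(1 − D₀(k_r−k_d)/(k_d L₀))]
= [1/(0.666−0.0815)] ln[(0.666/0.0815)(1 − 2.18×0.5845/(0.0815×28.7))]
= (1/0.5845) ln[8.172 × 0.4552] = 1.711 × ln(3.720) = 1.711 × 1.314 = 2.248 d.
L(t_c) = L₀ e^(−k_d t_c) = 28.7 × 0.8326 = 23.90 mg/L, and at the critical point k_r D_c = k_d L, so D_c = (0.0815/0.666) × 23.90 = 2.924 mg/L.
x_c = v t_c = 0.217 m/s × 2.248 d × 86400 s/d = 42140 m ≈ 42.1 km.

t_c ≈ 2.25 d; D_c ≈ 2.92 mg/L; x_c ≈ 42.1 km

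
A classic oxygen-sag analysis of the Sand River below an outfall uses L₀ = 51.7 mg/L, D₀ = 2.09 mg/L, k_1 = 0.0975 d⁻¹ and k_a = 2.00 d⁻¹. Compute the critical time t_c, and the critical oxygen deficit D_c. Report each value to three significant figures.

t_c ≈ 0.771 d; D_c ≈ 2.34 mg/L

With k_a/k_1 = 20.51 and 1 − D₀(k_a−k_1)/(k_1 L₀) = 0.2112,
t_c = ln(20.51 × 0.2112) / (2.00 − 0.0975) = ln(4.332) / 1.903 = 1.466/1.903 = 0.7706 d.
D_c = (k_1/k_a) L₀ e^(−k_1 t_c) = (0.0975/2.00) × 51.7 × e^(−0.0975×0.7706) = 0.04875 × 51.7 × 0.9276 = 2.338 mg/L.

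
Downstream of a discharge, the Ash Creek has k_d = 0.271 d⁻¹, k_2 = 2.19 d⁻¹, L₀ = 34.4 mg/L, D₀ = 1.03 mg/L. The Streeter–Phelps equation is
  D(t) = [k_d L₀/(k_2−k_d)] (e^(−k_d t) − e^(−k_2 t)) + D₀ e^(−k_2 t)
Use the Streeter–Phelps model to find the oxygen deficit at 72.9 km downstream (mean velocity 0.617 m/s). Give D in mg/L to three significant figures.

D ≈ 3.16 mg/L

Travel time t = x/v = 72.9 km / (0.617 m/s) = 72900 m / 0.617 m/s = 118200 s = 1.368 d.
k_d L₀/(k_2−k_d) = 0.271×34.4/(2.19−0.271) = 9.322/1.919 = 4.858 mg/L.
e^(−k_d t) = e^(−0.271×1.368) = 0.6903; e^(−k_2 t) = e^(−2.19×1.368) = 0.05004.
D = 4.858 × (0.6903 − 0.05004) + 1.03 × 0.05004 = 3.110 + 0.05155 = 3.162 mg/L.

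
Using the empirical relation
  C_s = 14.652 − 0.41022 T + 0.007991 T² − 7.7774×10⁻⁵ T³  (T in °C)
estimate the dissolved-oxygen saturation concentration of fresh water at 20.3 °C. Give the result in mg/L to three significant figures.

C_s ≈ 8.97 mg/L

C_s = 14.652 − 0.41022×20.3 + 0.007991×20.3² − 7.7774×10⁻⁵×20.3³ = 8.967 mg/L.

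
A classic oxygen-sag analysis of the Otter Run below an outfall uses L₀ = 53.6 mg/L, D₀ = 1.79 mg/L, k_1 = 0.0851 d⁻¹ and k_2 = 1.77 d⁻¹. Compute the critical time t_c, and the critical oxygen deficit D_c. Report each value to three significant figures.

t_c ≈ 1.16 d; D_c ≈ 2.34 mg/L

t_c = [1/(k_2−k_1)] ln[(k_2/k_1)(1 − D₀(k_2−k_1)/(k_1 L₀))]
= [1/(1.77−0.0851)] ln[(1.77/0.0851)(1 − 1.79×1.685/(0.0851×53.6))]
= (1/1.685) ln[20.80 × 0.3388] = 0.5935 × ln(7.047) = 0.5935 × 1.953 = 1.159 d.
L(t_c) = L₀ e^(−k_1 t_c) = 53.6 × 0.9061 = 48.57 mg/L, and at the critical point k_2 D_c = k_1 L, so D_c = (0.0851/1.77) × 48.57 = 2.335 mg/L.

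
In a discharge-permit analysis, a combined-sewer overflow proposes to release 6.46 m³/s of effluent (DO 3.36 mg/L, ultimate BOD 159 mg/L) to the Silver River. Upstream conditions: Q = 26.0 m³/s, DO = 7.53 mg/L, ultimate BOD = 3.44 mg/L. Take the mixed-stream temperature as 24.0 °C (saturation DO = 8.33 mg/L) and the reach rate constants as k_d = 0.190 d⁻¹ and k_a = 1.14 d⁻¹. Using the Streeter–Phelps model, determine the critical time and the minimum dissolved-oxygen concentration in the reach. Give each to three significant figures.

t_c ≈ 1.60 d; minimum DO ≈ 4.10 mg/L

Mixed DO = (26.0×7.53 + 6.46×3.36)/(26.0+6.46) = 217.5/32.46 = 6.700 mg/L.
Mixed L₀ = (26.0×3.44 + 6.46×159)/(32.46) = 1117/32.46 = 34.40 mg/L.
Initial deficit D₀ = C_s − DO₀ = 8.33 − 6.700 = 1.630 mg/L.
t_c = (1/0.9500) ln[(1.14/0.190)(1 − 1.630×0.9500/(0.190×34.40))] = 1.053 × ln(4.579) = 1.601 d.
D_c = (0.190/1.14) × 34.40 × e^(−0.190×1.601) = 0.1667 × 34.40 × 0.7377 = 4.229 mg/L.
Minimum DO = 8.33 − 4.229 = 4.101 mg/L.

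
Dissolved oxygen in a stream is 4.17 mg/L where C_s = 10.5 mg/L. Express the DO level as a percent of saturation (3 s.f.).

39.7 % saturation

% saturation = C/C_s × 100 = 4.17/10.5 × 100 = 39.7 %.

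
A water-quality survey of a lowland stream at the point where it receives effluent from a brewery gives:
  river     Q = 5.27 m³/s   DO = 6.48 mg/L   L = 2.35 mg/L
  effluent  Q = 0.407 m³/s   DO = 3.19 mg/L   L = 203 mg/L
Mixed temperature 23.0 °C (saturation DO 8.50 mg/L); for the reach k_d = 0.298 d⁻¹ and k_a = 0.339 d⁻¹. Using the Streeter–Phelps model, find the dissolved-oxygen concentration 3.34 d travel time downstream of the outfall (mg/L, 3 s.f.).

Mixed DO = (5.27×6.48 + 0.407×3.19)/(5.27+0.407) = 35.45/5.677 = 6.244 mg/L.
Mixed L₀ = (5.27×2.35 + 0.407×203)/(5.677) = 95.01/5.677 = 16.74 mg/L.
Initial deficit D₀ = C_s − DO₀ = 8.50 − 6.244 = 2.256 mg/L.
D(3.34) = [0.298×16.74/(0.339−0.298)](e^(−0.298×3.34) − e^(−0.339×3.34)) + 2.256 e^(−0.339×3.34)
= 121.6 × (0.3696 − 0.3223) + 2.256 × 0.3223 = 6.481 mg/L.
DO = 8.50 − 6.481 = 2.019 mg/L.

DO ≈ 2.02 mg/L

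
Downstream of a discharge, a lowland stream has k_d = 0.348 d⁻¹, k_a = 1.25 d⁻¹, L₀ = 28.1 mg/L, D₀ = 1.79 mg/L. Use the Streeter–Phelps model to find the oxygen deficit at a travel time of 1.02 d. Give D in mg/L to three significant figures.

k_d L₀/(k_a−k_d) = 0.348×28.1/(1.25−0.348) = 9.779/0.9020 = 10.84 mg/L.
e^(−k_d t) = e^(−0.348×1.020) = 0.7012; e^(−k_a t) = e^(−1.25×1.020) = 0.2794.
D = 10.84 × (0.7012 − 0.2794) + 1.79 × 0.2794 = 4.573 + 0.5002 = 5.073 mg/L.

D ≈ 5.07 mg/L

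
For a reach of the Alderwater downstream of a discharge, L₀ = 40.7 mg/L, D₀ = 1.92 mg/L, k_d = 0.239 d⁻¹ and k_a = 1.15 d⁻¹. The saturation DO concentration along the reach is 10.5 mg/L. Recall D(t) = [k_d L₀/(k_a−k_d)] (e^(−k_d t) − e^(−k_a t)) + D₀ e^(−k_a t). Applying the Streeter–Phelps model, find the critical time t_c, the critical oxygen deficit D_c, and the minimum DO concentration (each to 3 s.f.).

t_c = [1/(k_a−k_d)] ln[(k_a/k_d)(1 − D₀(k_a−k_d)/(k_d L₀))]
= [1/(1.15−0.239)] ln[(1.15/0.239)(1 − 1.92×0.9110/(0.239×40.7))]
= (1/0.9110) ln[4.812 × 0.8202] = 1.098 × ln(3.946) = 1.098 × 1.373 = 1.507 d.
L(t_c) = L₀ e^(−k_d t_c) = 40.7 × 0.6976 = 28.39 mg/L, and at the critical point k_a D_c = k_d L, so D_c = (0.239/1.15) × 28.39 = 5.900 mg/L.
Minimum DO = C_s − D_c = 10.5 − 5.900 = 4.600 mg/L.

t_c ≈ 1.51 d; D_c ≈ 5.90 mg/L; min DO ≈ 4.60 mg/L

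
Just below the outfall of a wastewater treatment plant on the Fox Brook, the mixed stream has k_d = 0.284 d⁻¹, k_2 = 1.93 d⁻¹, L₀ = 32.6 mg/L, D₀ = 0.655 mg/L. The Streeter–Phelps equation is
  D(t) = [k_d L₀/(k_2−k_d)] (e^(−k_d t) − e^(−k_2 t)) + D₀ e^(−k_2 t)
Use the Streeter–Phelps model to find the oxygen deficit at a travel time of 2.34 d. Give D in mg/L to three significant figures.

D ≈ 2.84 mg/L

k_d L₀/(k_2−k_d) = 0.284×32.6/(1.93−0.284) = 9.258/1.646 = 5.625 mg/L.
e^(−k_d t) = e^(−0.284×2.340) = 0.5145; e^(−k_2 t) = e^(−1.93×2.340) = 0.01093.
D = 5.625 × (0.5145 − 0.01093) + 0.655 × 0.01093 = 2.832 + 0.007159 = 2.840 mg/L.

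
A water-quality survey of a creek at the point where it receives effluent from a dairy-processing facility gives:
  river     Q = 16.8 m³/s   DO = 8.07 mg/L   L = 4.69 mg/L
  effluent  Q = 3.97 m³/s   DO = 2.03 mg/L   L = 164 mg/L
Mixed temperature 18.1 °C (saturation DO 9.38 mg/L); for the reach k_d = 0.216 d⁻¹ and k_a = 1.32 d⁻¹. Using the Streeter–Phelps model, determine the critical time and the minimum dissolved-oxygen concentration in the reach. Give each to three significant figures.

t_c ≈ 1.24 d; minimum DO ≈ 4.98 mg/L

Mixed DO = (16.8×8.07 + 3.97×2.03)/(16.8+3.97) = 143.6/20.77 = 6.916 mg/L.
Mixed L₀ = (16.8×4.69 + 3.97×164)/(20.77) = 729.9/20.77 = 35.14 mg/L.
Initial deficit D₀ = C_s − DO₀ = 9.38 − 6.916 = 2.464 mg/L.
t_c = (1/1.104) ln[(1.32/0.216)(1 − 2.464×1.104/(0.216×35.14))] = 0.9058 × ln(3.921) = 1.238 d.
D_c = (0.216/1.32) × 35.14 × e^(−0.216×1.238) = 0.1636 × 35.14 × 0.7654 = 4.401 mg/L.
Minimum DO = 9.38 − 4.401 = 4.979 mg/L.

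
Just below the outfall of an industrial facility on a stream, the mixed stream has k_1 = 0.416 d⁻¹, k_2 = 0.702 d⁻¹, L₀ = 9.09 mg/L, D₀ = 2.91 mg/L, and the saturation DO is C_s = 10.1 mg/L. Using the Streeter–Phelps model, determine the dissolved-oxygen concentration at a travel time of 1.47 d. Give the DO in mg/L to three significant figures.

k_1 L₀/(k_2−k_1) = 0.416×9.09/(0.702−0.416) = 3.781/0.2860 = 13.22 mg/L.
e^(−k_1 t) = e^(−0.416×1.470) = 0.5425; e^(−k_2 t) = e^(−0.702×1.470) = 0.3563.
D = 13.22 × (0.5425 − 0.3563) + 2.91 × 0.3563 = 2.462 + 1.037 = 3.499 mg/L.
DO = C_s − D = 10.1 − 3.499 = 6.601 mg/L.

DO ≈ 6.60 mg/L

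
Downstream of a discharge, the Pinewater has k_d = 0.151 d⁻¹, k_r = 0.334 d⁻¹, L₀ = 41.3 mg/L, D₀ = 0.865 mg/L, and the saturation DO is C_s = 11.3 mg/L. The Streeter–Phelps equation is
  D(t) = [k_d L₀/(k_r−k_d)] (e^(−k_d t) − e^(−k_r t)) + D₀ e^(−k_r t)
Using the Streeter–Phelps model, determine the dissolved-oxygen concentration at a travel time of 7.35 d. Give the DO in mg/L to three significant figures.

k_d L₀/(k_r−k_d) = 0.151×41.3/(0.334−0.151) = 6.236/0.1830 = 34.08 mg/L.
e^(−k_d t) = e^(−0.151×7.350) = 0.3296; e^(−k_r t) = e^(−0.334×7.350) = 0.08587.
D = 34.08 × (0.3296 − 0.08587) + 0.865 × 0.08587 = 8.306 + 0.07428 = 8.380 mg/L.
DO = C_s − D = 11.3 − 8.380 = 2.920 mg/L.

DO ≈ 2.92 mg/L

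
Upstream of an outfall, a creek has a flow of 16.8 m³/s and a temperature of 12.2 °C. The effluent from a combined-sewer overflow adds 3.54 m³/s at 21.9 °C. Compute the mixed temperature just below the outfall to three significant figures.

13.9 °C

Flow-weighted mixing: C = (Q_r C_r + Q_w C_w)/(Q_r + Q_w)
= (16.8×12.2 + 3.54×21.9)/(16.8 + 3.54) = 282.5/20.34 = 13.89 °C.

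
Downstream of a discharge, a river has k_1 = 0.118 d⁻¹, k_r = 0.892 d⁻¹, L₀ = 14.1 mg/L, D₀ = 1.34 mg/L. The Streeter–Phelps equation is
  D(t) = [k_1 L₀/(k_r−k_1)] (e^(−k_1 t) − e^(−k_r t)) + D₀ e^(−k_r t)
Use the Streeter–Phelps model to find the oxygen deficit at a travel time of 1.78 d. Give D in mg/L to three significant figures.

k_1 L₀/(k_r−k_1) = 0.118×14.1/(0.892−0.118) = 1.664/0.7740 = 2.150 mg/L.
e^(−k_1 t) = e^(−0.118×1.780) = 0.8106; e^(−k_r t) = e^(−0.892×1.780) = 0.2044.
D = 2.150 × (0.8106 − 0.2044) + 1.34 × 0.2044 = 1.303 + 0.2739 = 1.577 mg/L.

D ≈ 1.58 mg/L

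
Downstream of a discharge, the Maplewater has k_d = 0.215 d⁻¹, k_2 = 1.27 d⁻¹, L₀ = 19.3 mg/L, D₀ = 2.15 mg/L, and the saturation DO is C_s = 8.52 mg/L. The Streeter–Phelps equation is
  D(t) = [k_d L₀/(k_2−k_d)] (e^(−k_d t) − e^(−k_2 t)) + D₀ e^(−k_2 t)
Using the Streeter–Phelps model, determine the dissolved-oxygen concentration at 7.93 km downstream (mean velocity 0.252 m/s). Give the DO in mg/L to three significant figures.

Travel time t = x/v = 7.93 km / (0.252 m/s) = 7930 m / 0.252 m/s = 31470 s = 0.3642 d.
k_d L₀/(k_2−k_d) = 0.215×19.3/(1.27−0.215) = 4.149/1.055 = 3.933 mg/L.
e^(−k_d t) = e^(−0.215×0.3642) = 0.9247; e^(−k_2 t) = e^(−1.27×0.3642) = 0.6297.
D = 3.933 × (0.9247 − 0.6297) + 2.15 × 0.6297 = 1.160 + 1.354 = 2.514 mg/L.
DO = C_s − D = 8.52 − 2.514 = 6.006 mg/L.

DO ≈ 6.01 mg/L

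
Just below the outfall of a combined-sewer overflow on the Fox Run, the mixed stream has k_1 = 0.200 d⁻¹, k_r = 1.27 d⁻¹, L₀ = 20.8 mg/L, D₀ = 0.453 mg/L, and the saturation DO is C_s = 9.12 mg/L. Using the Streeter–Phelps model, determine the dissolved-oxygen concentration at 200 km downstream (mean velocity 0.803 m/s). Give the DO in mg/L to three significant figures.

Travel time t = x/v = 200 km / (0.803 m/s) = 200000 m / 0.803 m/s = 249100 s = 2.883 d.
k_1 L₀/(k_r−k_1) = 0.200×20.8/(1.27−0.200) = 4.160/1.070 = 3.888 mg/L.
e^(−k_1 t) = e^(−0.200×2.883) = 0.5618; e^(−k_r t) = e^(−1.27×2.883) = 0.02571.
D = 3.888 × (0.5618 − 0.02571) + 0.453 × 0.02571 = 2.084 + 0.01164 = 2.096 mg/L.
DO = C_s − D = 9.12 − 2.096 = 7.024 mg/L.

DO ≈ 7.02 mg/L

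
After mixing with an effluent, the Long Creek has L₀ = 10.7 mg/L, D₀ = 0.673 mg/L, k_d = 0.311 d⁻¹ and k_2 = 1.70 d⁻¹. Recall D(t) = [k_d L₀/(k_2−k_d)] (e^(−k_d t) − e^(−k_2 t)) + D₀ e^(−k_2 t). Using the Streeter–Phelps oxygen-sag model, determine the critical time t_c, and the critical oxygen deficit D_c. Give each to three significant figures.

t_c ≈ 0.985 d; D_c ≈ 1.44 mg/L

With k_2/k_d = 5.466 and 1 − D₀(k_2−k_d)/(k_d L₀) = 0.7191,
t_c = ln(5.466 × 0.7191) / (1.70 − 0.311) = ln(3.931) / 1.389 = 1.369/1.389 = 0.9855 d.
D_c = (k_d/k_2) L₀ e^(−k_d t_c) = (0.311/1.70) × 10.7 × e^(−0.311×0.9855) = 0.1829 × 10.7 × 0.7360 = 1.441 mg/L.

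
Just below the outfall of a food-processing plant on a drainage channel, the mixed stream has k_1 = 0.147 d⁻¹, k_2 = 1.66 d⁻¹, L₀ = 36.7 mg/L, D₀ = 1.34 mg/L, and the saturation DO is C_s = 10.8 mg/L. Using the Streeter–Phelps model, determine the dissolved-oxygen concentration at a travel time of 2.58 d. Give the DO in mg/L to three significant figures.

k_1 L₀/(k_2−k_1) = 0.147×36.7/(1.66−0.147) = 5.395/1.513 = 3.566 mg/L.
e^(−k_1 t) = e^(−0.147×2.580) = 0.6844; e^(−k_2 t) = e^(−1.66×2.580) = 0.01380.
D = 3.566 × (0.6844 − 0.01380) + 1.34 × 0.01380 = 2.391 + 0.01850 = 2.410 mg/L.
DO = C_s − D = 10.8 − 2.410 = 8.390 mg/L.

DO ≈ 8.39 mg/L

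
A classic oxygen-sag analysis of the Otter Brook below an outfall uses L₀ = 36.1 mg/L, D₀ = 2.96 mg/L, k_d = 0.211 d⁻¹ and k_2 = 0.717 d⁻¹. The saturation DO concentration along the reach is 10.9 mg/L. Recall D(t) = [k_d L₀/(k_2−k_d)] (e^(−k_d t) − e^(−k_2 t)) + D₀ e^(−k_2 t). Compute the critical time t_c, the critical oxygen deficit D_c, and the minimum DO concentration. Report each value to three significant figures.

t_c ≈ 1.98 d; D_c ≈ 6.99 mg/L; min DO ≈ 3.91 mg/L

At the critical point dD/dt = 0, so k_d L₀ e^(−k_d t) = k_2 D. Substituting D(t) from the Streeter–Phelps equation and solving for t gives
t_c = ln[(k_2/k_d)(1 − D₀(k_2−k_d)/(k_d L₀))] / (k_2−k_d).
Here k_2−k_d = 0.5060 d⁻¹ and 1 − D₀(k_2−k_d)/(k_d L₀) = 1 − 2.96×0.5060/(0.211×36.1) = 0.8034, so
t_c = ln(3.398 × 0.8034) / 0.5060 = 1.004 / 0.5060 = 1.985 d.
D_c = (k_d/k_2) L₀ e^(−k_d t_c) = (0.211/0.717) × 36.1 × e^(−0.211×1.985) = 0.2943 × 36.1 × 0.6578 = 6.989 mg/L.
Minimum DO = C_s − D_c = 10.9 − 6.989 = 3.911 mg/L.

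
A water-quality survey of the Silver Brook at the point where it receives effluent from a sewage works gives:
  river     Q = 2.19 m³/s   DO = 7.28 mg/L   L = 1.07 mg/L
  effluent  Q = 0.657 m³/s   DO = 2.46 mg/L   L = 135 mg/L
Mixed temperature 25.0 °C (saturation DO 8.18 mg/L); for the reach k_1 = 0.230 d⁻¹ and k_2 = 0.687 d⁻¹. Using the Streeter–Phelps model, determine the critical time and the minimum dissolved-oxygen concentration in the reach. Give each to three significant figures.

t_c ≈ 2.10 d; minimum DO ≈ 1.58 mg/L

Mixed DO = (2.19×7.28 + 0.657×2.46)/(2.19+0.657) = 17.56/2.847 = 6.168 mg/L.
Mixed L₀ = (2.19×1.07 + 0.657×135)/(2.847) = 91.04/2.847 = 31.98 mg/L.
Initial deficit D₀ = C_s − DO₀ = 8.18 − 6.168 = 2.012 mg/L.
t_c = (1/0.4570) ln[(0.687/0.230)(1 − 2.012×0.4570/(0.230×31.98))] = 2.188 × ln(2.613) = 2.102 d.
D_c = (0.230/0.687) × 31.98 × e^(−0.230×2.102) = 0.3348 × 31.98 × 0.6166 = 6.601 mg/L.
Minimum DO = 8.18 − 6.601 = 1.579 mg/L.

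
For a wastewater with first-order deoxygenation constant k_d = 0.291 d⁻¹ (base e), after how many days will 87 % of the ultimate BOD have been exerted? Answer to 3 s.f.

y/L₀ = 1 − e^(−k_d t) = 0.87 ⇒ e^(−k_d t) = 0.130
t = −ln(0.130) / 0.291 = 2.040 / 0.291 = 7.011 d.

t ≈ 7.01 d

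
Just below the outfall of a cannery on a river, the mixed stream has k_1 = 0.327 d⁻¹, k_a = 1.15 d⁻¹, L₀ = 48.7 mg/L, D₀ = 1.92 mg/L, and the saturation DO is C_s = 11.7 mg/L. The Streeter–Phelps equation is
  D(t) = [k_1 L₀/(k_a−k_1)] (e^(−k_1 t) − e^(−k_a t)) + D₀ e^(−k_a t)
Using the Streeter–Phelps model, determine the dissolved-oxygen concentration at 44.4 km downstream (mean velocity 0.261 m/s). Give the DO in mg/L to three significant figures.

DO ≈ 3.35 mg/L

Travel time t = x/v = 44.4 km / (0.261 m/s) = 44400 m / 0.261 m/s = 170100 s = 1.969 d.
k_1 L₀/(k_a−k_1) = 0.327×48.7/(1.15−0.327) = 15.92/0.8230 = 19.35 mg/L.
e^(−k_1 t) = e^(−0.327×1.969) = 0.5253; e^(−k_a t) = e^(−1.15×1.969) = 0.1039.
D = 19.35 × (0.5253 − 0.1039) + 1.92 × 0.1039 = 8.153 + 0.1995 = 8.353 mg/L.
DO = C_s − D = 11.7 − 8.353 = 3.347 mg/L.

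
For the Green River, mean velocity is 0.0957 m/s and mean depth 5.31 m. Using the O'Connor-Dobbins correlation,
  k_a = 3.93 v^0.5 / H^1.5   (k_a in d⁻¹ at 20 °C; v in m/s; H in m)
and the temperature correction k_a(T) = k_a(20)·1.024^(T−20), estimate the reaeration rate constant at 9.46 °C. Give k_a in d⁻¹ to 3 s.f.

k_a(20) = 3.93 × 0.0957^0.5 / 5.31^1.5 = 3.93 × 0.3094 / 12.24 = 0.09936 d⁻¹.
k_a(9.46) = 0.09936 × 1.024^(9.46−20) = 0.09936 × 0.7788 = 0.07738 d⁻¹.

k_a ≈ 0.0774 d⁻¹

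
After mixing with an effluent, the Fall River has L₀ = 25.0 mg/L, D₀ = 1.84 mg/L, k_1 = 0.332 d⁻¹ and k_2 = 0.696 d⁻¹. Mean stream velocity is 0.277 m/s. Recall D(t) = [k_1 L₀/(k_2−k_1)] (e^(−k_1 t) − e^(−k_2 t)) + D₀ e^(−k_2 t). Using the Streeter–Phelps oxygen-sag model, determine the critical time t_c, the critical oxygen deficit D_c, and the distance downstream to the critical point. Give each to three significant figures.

t_c ≈ 1.80 d; D_c ≈ 6.56 mg/L; x_c ≈ 43.1 km

With k_2/k_1 = 2.096 and 1 − D₀(k_2−k_1)/(k_1 L₀) = 0.9193,
t_c = ln(2.096 × 0.9193) / (0.696 − 0.332) = ln(1.927) / 0.3640 = 0.6561/0.3640 = 1.802 d.
L(t_c) = L₀ e^(−k_1 t_c) = 25.0 × 0.5497 = 13.74 mg/L, and at the critical point k_2 D_c = k_1 L, so D_c = (0.332/0.696) × 13.74 = 6.555 mg/L.
x_c = v t_c = 0.277 m/s × 1.802 d × 86400 s/d = 43140 m ≈ 43.1 km.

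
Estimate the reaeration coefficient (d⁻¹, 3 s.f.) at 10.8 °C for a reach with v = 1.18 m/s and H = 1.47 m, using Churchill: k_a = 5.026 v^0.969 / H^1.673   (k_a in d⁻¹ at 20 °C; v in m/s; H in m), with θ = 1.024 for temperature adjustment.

k_a ≈ 2.49 d⁻¹

k_a(20) = 5.026 × 1.18^0.969 / 1.47^1.673 = 5.026 × 1.174 / 1.905 = 3.097 d⁻¹.
k_a(10.8) = 3.097 × 1.024^(10.8−20) = 3.097 × 0.8040 = 2.490 d⁻¹.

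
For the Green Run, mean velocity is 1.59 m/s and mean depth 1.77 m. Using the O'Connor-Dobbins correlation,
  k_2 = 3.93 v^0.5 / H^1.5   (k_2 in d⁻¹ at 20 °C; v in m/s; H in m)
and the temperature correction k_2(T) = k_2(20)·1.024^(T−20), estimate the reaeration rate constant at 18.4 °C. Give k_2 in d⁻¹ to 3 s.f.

k_2(20) = 3.93 × 1.59^0.5 / 1.77^1.5 = 3.93 × 1.261 / 2.355 = 2.104 d⁻¹.
k_2(18.4) = 2.104 × 1.024^(18.4−20) = 2.104 × 0.9628 = 2.026 d⁻¹.

k_2 ≈ 2.03 d⁻¹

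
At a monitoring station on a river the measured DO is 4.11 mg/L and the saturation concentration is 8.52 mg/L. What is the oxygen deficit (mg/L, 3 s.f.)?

D ≈ 4.41 mg/L

D = C_s − C = 8.52 − 4.11 = 4.41 mg/L.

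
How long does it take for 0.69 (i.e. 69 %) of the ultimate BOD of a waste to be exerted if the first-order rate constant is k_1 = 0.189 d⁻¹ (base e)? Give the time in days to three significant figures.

y/L₀ = 1 − e^(−k_1 t) = 0.69 ⇒ e^(−k_1 t) = 0.310
t = −ln(0.310) / 0.189 = 1.171 / 0.189 = 6.197 d.

t ≈ 6.20 d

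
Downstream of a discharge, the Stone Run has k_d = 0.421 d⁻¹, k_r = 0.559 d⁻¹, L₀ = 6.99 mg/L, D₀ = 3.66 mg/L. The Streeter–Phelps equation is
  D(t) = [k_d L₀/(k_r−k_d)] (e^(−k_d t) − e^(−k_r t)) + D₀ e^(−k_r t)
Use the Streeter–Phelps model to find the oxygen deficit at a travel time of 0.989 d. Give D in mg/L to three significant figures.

D ≈ 3.90 mg/L

k_d L₀/(k_r−k_d) = 0.421×6.99/(0.559−0.421) = 2.943/0.1380 = 21.32 mg/L.
e^(−k_d t) = e^(−0.421×0.9890) = 0.6594; e^(−k_r t) = e^(−0.559×0.9890) = 0.5753.
D = 21.32 × (0.6594 − 0.5753) + 3.66 × 0.5753 = 1.794 + 2.106 = 3.900 mg/L.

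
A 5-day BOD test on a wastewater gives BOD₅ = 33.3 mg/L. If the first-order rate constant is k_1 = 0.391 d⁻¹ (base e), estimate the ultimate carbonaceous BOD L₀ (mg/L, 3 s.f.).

BOD₅ = L₀(1 − e^(−5k_1)) ⇒ L₀ = BOD₅ / (1 − e^(−5×0.391))
= 33.3 / (1 − 0.1416) = 33.3 / 0.8584 = 38.79 mg/L.

L₀ ≈ 38.8 mg/L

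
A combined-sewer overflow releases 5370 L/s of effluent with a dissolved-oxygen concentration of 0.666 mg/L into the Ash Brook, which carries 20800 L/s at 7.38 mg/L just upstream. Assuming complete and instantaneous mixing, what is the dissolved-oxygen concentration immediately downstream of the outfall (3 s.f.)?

Flow-weighted mixing: C = (Q_r C_r + Q_w C_w)/(Q_r + Q_w)
= (20800×7.38 + 5370×0.666)/(20800 + 5370) = 157100/26170 = 6.002 mg/L.

6.00 mg/L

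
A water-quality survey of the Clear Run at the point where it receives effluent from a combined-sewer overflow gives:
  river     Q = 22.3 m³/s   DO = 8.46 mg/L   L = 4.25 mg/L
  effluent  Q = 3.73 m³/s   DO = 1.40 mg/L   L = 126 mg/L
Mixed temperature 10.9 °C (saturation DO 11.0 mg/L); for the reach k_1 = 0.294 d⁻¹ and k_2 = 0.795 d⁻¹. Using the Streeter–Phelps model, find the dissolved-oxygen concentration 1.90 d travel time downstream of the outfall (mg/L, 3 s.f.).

DO ≈ 5.74 mg/L

Mixed DO = (22.3×8.46 + 3.73×1.40)/(22.3+3.73) = 193.9/26.03 = 7.448 mg/L.
Mixed L₀ = (22.3×4.25 + 3.73×126)/(26.03) = 564.8/26.03 = 21.70 mg/L.
Initial deficit D₀ = C_s − DO₀ = 11.0 − 7.448 = 3.552 mg/L.
D(1.90) = [0.294×21.70/(0.795−0.294)](e^(−0.294×1.90) − e^(−0.795×1.90)) + 3.552 e^(−0.795×1.90)
= 12.73 × (0.5720 − 0.2208) + 3.552 × 0.2208 = 5.256 mg/L.
DO = 11.0 − 5.256 = 5.744 mg/L.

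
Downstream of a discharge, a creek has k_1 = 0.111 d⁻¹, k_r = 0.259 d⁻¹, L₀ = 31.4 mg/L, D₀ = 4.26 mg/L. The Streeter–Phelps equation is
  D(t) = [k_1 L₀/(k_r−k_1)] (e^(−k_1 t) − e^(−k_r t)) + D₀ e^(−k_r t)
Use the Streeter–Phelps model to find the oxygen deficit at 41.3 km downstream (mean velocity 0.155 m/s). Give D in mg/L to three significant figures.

Travel time t = x/v = 41.3 km / (0.155 m/s) = 41300 m / 0.155 m/s = 266500 s = 3.084 d.
k_1 L₀/(k_r−k_1) = 0.111×31.4/(0.259−0.111) = 3.485/0.1480 = 23.55 mg/L.
e^(−k_1 t) = e^(−0.111×3.084) = 0.7101; e^(−k_r t) = e^(−0.259×3.084) = 0.4499.
D = 23.55 × (0.7101 − 0.4499) + 4.26 × 0.4499 = 6.128 + 1.917 = 8.045 mg/L.

D ≈ 8.04 mg/L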